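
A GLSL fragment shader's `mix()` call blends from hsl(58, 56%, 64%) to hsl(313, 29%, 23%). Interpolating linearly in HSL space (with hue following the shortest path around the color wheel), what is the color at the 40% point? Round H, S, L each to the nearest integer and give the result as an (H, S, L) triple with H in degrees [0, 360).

Hue: 313 − 58 = 255°, but |255| > 180 so the shorter arc goes the other way: Δh = 255 − 360 = -105°.
H = 58 + 0.4 × (-105) = 16 → 16°
S = 56 + 0.4 × (29 − 56) = 45.2 → 45%
L = 64 + 0.4 × (23 − 64) = 47.6 → 48%

(16, 45, 48)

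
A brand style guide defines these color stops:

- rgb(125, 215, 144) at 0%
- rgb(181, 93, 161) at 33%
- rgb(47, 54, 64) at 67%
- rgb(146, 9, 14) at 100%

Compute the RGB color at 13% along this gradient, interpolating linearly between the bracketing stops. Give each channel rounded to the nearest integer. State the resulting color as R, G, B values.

13% lies between the 0% and 33% stops, so the local fraction is t = (13 − 0)/(33 − 0) = 13/33 ≈ 0.3939.
R = 125 + 0.3939 × (181 − 125) = 147.058 → 147
G = 215 + 0.3939 × (93 − 215) = 166.944 → 167
B = 144 + 0.3939 × (161 − 144) = 150.696 → 151

(147, 167, 151)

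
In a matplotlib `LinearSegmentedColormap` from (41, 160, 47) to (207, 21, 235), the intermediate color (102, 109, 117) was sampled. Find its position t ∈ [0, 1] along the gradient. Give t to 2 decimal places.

0.37

Invert the lerp on the B channel (largest span, 188): t = (117 − 47) / (235 − 47) = 70/188 = 0.37234.
Check on R: (102 − 41)/(207 − 41) = 0.3675 ✓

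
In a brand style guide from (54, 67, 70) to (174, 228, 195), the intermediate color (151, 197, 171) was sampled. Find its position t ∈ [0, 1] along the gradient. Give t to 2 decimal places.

Invert the lerp on the G channel (largest span, 161): t = (197 − 67) / (228 − 67) = 130/161 = 0.80745.
Check on R: (151 − 54)/(174 − 54) = 0.8083 ✓

0.81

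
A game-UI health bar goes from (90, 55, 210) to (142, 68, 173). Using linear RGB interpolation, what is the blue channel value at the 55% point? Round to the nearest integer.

B = 210 + 0.55 × (173 − 210) = 189.65 → 190

190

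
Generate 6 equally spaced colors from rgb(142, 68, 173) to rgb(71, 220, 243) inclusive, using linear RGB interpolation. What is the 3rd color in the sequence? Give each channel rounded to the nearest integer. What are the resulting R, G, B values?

With 6 swatches and endpoints inclusive, swatch 3 sits at t = (3 − 1)/(6 − 1) = 2/5 ≈ 0.4.
R = 142 + 0.4 × (71 − 142) = 113.6 → 114
G = 68 + 0.4 × (220 − 68) = 128.8 → 129
B = 173 + 0.4 × (243 − 173) = 201 → 201

(114, 129, 201)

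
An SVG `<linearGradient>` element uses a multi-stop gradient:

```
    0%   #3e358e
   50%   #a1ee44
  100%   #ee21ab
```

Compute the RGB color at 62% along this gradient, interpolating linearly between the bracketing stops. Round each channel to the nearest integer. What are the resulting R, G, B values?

62% lies between the 50% and 100% stops, so the local fraction is t = (62 − 50)/(100 − 50) = 12/50 ≈ 0.24.
#a1ee44 → (161, 238, 68); #ee21ab → (238, 33, 171).
R = 161 + 0.24 × (238 − 161) = 179.48 → 179
G = 238 + 0.24 × (33 − 238) = 188.8 → 189
B = 68 + 0.24 × (171 − 68) = 92.72 → 93

(179, 189, 93)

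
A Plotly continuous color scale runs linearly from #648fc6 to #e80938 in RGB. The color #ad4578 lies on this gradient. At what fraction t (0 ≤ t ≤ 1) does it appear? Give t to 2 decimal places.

0.55

Invert the lerp on the B channel (largest span, 142): t = (120 − 198) / (56 − 198) = -78/-142 = 0.5493.
Check on R: (173 − 100)/(232 − 100) = 0.553 ✓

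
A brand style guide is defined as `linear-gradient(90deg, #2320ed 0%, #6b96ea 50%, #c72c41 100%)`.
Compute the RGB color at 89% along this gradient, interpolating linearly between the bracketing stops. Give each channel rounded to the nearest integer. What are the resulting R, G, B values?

89% lies between the 50% and 100% stops, so the local fraction is t = (89 − 50)/(100 − 50) = 39/50 ≈ 0.78.
#6b96ea → (107, 150, 234); #c72c41 → (199, 44, 65).
R = 107 + 0.78 × (199 − 107) = 178.76 → 179
G = 150 + 0.78 × (44 − 150) = 67.32 → 67
B = 234 + 0.78 × (65 − 234) = 102.18 → 102

(179, 67, 102)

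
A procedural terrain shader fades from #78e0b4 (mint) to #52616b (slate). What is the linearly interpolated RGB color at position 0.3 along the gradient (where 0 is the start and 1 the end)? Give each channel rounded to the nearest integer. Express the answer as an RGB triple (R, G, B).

(109, 186, 158)

#78e0b4 → (120, 224, 180); #52616b → (82, 97, 107).
R = 120 + 0.3 × (82 − 120) = 120 + 0.3 × -38 = 108.6 → 109
G = 224 + 0.3 × (97 − 224) = 224 + 0.3 × -127 = 185.9 → 186
B = 180 + 0.3 × (107 − 180) = 180 + 0.3 × -73 = 158.1 → 158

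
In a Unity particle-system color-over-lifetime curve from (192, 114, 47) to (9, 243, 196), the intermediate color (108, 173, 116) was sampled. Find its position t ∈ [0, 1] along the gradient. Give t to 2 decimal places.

Invert the lerp on the R channel (largest span, 183): t = (108 − 192) / (9 − 192) = -84/-183 = 0.45902.
Check on G: (173 − 114)/(243 − 114) = 0.4574 ✓

0.46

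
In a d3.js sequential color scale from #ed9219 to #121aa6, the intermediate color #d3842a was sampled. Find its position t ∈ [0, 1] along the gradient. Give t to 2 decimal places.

0.12

Invert the lerp on the R channel (largest span, 219): t = (211 − 237) / (18 − 237) = -26/-219 = 0.11872.
Check on G: (132 − 146)/(26 − 146) = 0.1167 ✓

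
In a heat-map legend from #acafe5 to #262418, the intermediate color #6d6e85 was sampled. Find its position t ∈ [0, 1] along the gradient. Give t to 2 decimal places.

0.47

Invert the lerp on the B channel (largest span, 205): t = (133 − 229) / (24 − 229) = -96/-205 = 0.46829.
Check on R: (109 − 172)/(38 − 172) = 0.4701 ✓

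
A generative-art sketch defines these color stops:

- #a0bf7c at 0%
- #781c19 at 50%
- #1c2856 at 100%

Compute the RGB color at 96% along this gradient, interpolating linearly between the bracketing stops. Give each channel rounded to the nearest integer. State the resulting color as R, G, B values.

(35, 39, 81)

96% lies between the 50% and 100% stops, so the local fraction is t = (96 − 50)/(100 − 50) = 46/50 ≈ 0.92.
#781c19 → (120, 28, 25); #1c2856 → (28, 40, 86).
R = 120 + 0.92 × (28 − 120) = 35.36 → 35
G = 28 + 0.92 × (40 − 28) = 39.04 → 39
B = 25 + 0.92 × (86 − 25) = 81.12 → 81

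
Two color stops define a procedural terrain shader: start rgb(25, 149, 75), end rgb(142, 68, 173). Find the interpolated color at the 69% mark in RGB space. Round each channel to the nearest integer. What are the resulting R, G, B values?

(106, 93, 143)

69% corresponds to t = 0.69.
R = 25 + 0.69 × (142 − 25) = 25 + 0.69 × 117 = 105.73 → 106
G = 149 + 0.69 × (68 − 149) = 149 + 0.69 × -81 = 93.11 → 93
B = 75 + 0.69 × (173 − 75) = 75 + 0.69 × 98 = 142.62 → 143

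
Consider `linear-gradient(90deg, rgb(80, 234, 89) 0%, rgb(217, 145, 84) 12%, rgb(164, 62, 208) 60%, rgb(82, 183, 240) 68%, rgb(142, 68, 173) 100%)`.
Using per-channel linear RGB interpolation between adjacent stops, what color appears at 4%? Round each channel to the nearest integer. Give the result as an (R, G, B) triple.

4% lies between the 0% and 12% stops, so the local fraction is t = (4 − 0)/(12 − 0) = 4/12 ≈ 0.3333.
R = 80 + 0.3333 × (217 − 80) = 125.662 → 126
G = 234 + 0.3333 × (145 − 234) = 204.336 → 204
B = 89 + 0.3333 × (84 − 89) = 87.334 → 87

(126, 204, 87)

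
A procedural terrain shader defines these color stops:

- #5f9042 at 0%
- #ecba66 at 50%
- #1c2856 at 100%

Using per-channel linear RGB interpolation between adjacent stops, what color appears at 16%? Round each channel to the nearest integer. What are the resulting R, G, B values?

16% lies between the 0% and 50% stops, so the local fraction is t = (16 − 0)/(50 − 0) = 16/50 ≈ 0.32.
#5f9042 → (95, 144, 66); #ecba66 → (236, 186, 102).
R = 95 + 0.32 × (236 − 95) = 140.12 → 140
G = 144 + 0.32 × (186 − 144) = 157.44 → 157
B = 66 + 0.32 × (102 − 66) = 77.52 → 78

(140, 157, 78)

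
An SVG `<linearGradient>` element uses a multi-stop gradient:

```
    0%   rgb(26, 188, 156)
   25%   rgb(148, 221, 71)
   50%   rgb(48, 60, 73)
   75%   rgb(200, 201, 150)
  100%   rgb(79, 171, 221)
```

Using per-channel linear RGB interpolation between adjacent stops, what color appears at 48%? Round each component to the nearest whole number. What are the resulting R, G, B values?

(56, 73, 73)

48% lies between the 25% and 50% stops, so the local fraction is t = (48 − 25)/(50 − 25) = 23/25 ≈ 0.92.
R = 148 + 0.92 × (48 − 148) = 56 → 56
G = 221 + 0.92 × (60 − 221) = 72.88 → 73
B = 71 + 0.92 × (73 − 71) = 72.84 → 73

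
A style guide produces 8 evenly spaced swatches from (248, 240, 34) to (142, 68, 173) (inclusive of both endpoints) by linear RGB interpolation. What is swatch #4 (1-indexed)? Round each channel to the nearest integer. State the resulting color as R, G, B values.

(203, 166, 94)

With 8 swatches and endpoints inclusive, swatch 4 sits at t = (4 − 1)/(8 − 1) = 3/7 ≈ 0.4286.
R = 248 + 0.4286 × (142 − 248) = 202.568 → 203
G = 240 + 0.4286 × (68 − 240) = 166.281 → 166
B = 34 + 0.4286 × (173 − 34) = 93.575 → 94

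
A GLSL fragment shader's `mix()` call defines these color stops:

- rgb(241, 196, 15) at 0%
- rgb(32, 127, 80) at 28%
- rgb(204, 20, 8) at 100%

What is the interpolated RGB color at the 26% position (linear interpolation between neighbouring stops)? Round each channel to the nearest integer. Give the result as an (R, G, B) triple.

(47, 132, 75)

26% lies between the 0% and 28% stops, so the local fraction is t = (26 − 0)/(28 − 0) = 26/28 ≈ 0.9286.
R = 241 + 0.9286 × (32 − 241) = 46.923 → 47
G = 196 + 0.9286 × (127 − 196) = 131.927 → 132
B = 15 + 0.9286 × (80 − 15) = 75.359 → 75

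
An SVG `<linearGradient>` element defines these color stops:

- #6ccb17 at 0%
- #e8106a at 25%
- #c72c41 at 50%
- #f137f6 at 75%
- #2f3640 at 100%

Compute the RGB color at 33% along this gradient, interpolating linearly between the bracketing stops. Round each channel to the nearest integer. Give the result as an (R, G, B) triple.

(221, 25, 93)

33% lies between the 25% and 50% stops, so the local fraction is t = (33 − 25)/(50 − 25) = 8/25 ≈ 0.32.
#e8106a → (232, 16, 106); #c72c41 → (199, 44, 65).
R = 232 + 0.32 × (199 − 232) = 221.44 → 221
G = 16 + 0.32 × (44 − 16) = 24.96 → 25
B = 106 + 0.32 × (65 − 106) = 92.88 → 93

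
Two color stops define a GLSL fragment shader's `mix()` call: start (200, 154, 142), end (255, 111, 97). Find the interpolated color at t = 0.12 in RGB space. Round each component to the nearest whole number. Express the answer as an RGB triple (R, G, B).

R = 200 + 0.12 × (255 − 200) = 200 + 0.12 × 55 = 206.6 → 207
G = 154 + 0.12 × (111 − 154) = 154 + 0.12 × -43 = 148.84 → 149
B = 142 + 0.12 × (97 − 142) = 142 + 0.12 × -45 = 136.6 → 137
So the blended color is (207, 149, 137), about #cf9589.

(207, 149, 137)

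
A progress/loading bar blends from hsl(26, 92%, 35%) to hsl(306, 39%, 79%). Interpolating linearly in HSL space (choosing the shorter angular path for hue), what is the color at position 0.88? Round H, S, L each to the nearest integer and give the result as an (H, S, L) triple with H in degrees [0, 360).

(316, 45, 74)

Hue: 306 − 26 = 280°, but |280| > 180 so the shorter arc goes the other way: Δh = 280 − 360 = -80°.
H = 26 + 0.88 × (-80) = -44.4 → -44 → -44 mod 360 = 316°
S = 92 + 0.88 × (39 − 92) = 45.36 → 45%
L = 35 + 0.88 × (79 − 35) = 73.72 → 74%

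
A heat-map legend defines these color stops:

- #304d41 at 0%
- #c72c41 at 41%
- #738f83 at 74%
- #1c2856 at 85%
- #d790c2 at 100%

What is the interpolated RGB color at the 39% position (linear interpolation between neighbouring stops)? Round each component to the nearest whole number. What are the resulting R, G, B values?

39% lies between the 0% and 41% stops, so the local fraction is t = (39 − 0)/(41 − 0) = 39/41 ≈ 0.9512.
#304d41 → (48, 77, 65); #c72c41 → (199, 44, 65).
R = 48 + 0.9512 × (199 − 48) = 191.631 → 192
G = 77 + 0.9512 × (44 − 77) = 45.61 → 46
B = 65 + 0.9512 × (65 − 65) = 65 → 65

(192, 46, 65)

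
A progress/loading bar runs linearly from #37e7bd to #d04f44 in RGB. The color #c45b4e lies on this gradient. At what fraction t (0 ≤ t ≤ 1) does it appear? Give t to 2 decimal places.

0.92

Invert the lerp on the R channel (largest span, 153): t = (196 − 55) / (208 − 55) = 141/153 = 0.92157.
Check on G: (91 − 231)/(79 − 231) = 0.9211 ✓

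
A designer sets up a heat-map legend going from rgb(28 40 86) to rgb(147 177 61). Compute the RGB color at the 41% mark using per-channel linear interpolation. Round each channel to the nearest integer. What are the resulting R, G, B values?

41% corresponds to t = 0.41.
R = 28 + 0.41 × (147 − 28) = 28 + 0.41 × 119 = 76.79 → 77
G = 40 + 0.41 × (177 − 40) = 40 + 0.41 × 137 = 96.17 → 96
B = 86 + 0.41 × (61 − 86) = 86 + 0.41 × -25 = 75.75 → 76

(77, 96, 76)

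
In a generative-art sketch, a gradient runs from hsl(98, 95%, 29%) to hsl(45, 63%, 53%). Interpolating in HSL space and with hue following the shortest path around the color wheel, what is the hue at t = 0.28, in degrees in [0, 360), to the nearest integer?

Hue arc: Δh = 45 − 98 = -53° (|Δh| ≤ 180, already the shorter path).
H = 98 + 0.28 × (-53) = 83.16 → 83°

83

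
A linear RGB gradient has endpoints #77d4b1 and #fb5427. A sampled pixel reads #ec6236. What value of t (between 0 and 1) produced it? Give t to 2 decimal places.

Invert the lerp on the B channel (largest span, 138): t = (54 − 177) / (39 − 177) = -123/-138 = 0.8913.
Check on R: (236 − 119)/(251 − 119) = 0.8864 ✓

0.89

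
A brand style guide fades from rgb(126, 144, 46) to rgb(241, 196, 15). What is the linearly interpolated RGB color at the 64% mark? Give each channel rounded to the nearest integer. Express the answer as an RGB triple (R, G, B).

64% corresponds to t = 0.64.
R = 126 + 0.64 × (241 − 126) = 126 + 0.64 × 115 = 199.6 → 200
G = 144 + 0.64 × (196 − 144) = 144 + 0.64 × 52 = 177.28 → 177
B = 46 + 0.64 × (15 − 46) = 46 + 0.64 × -31 = 26.16 → 26

(200, 177, 26)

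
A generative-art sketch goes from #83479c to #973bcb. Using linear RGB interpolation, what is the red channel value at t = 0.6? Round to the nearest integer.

143

R₁ = 131 (from #83479c), R₂ = 151 (from #973bcb).
R = 131 + 0.6 × (151 − 131) = 143 → 143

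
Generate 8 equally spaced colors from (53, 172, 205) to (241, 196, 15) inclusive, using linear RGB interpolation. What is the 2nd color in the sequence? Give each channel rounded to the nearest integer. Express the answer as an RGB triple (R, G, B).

With 8 swatches and endpoints inclusive, swatch 2 sits at t = (2 − 1)/(8 − 1) = 1/7 ≈ 0.1429.
R = 53 + 0.1429 × (241 − 53) = 79.865 → 80
G = 172 + 0.1429 × (196 − 172) = 175.43 → 175
B = 205 + 0.1429 × (15 − 205) = 177.849 → 178

(80, 175, 178)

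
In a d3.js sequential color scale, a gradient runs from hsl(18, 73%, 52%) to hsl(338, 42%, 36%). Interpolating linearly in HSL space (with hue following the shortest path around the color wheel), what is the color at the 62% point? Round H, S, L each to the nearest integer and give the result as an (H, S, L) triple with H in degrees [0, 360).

Hue: 338 − 18 = 320°, but |320| > 180 so the shorter arc goes the other way: Δh = 320 − 360 = -40°.
H = 18 + 0.62 × (-40) = -6.8 → -7 → -7 mod 360 = 353°
S = 73 + 0.62 × (42 − 73) = 53.78 → 54%
L = 52 + 0.62 × (36 − 52) = 42.08 → 42%

(353, 54, 42)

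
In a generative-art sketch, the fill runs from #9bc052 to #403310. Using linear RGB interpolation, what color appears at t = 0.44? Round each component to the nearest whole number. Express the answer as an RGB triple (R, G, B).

(115, 130, 53)

#9bc052 → (155, 192, 82); #403310 → (64, 51, 16).
R = 155 + 0.44 × (64 − 155) = 155 + 0.44 × -91 = 114.96 → 115
G = 192 + 0.44 × (51 − 192) = 192 + 0.44 × -141 = 129.96 → 130
B = 82 + 0.44 × (16 − 82) = 82 + 0.44 × -66 = 52.96 → 53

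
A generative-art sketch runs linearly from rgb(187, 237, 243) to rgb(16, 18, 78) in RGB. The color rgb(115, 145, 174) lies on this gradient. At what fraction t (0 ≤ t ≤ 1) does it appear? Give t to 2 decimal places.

0.42

Invert the lerp on the G channel (largest span, 219): t = (145 − 237) / (18 − 237) = -92/-219 = 0.42009.
Check on R: (115 − 187)/(16 − 187) = 0.4211 ✓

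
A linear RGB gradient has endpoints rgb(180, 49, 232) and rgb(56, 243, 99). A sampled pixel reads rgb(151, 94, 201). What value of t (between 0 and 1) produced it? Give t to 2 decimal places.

Invert the lerp on the G channel (largest span, 194): t = (94 − 49) / (243 − 49) = 45/194 = 0.23196.
Check on R: (151 − 180)/(56 − 180) = 0.2339 ✓

0.23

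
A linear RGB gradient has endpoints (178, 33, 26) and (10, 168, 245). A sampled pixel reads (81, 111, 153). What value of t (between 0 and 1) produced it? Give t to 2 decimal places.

0.58

Invert the lerp on the B channel (largest span, 219): t = (153 − 26) / (245 − 26) = 127/219 = 0.57991.
Check on R: (81 − 178)/(10 − 178) = 0.5774 ✓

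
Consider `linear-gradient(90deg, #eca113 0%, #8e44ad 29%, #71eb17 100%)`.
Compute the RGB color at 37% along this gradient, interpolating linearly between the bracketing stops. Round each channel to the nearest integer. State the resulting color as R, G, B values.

(139, 87, 156)

37% lies between the 29% and 100% stops, so the local fraction is t = (37 − 29)/(100 − 29) = 8/71 ≈ 0.1127.
#8e44ad → (142, 68, 173); #71eb17 → (113, 235, 23).
R = 142 + 0.1127 × (113 − 142) = 138.732 → 139
G = 68 + 0.1127 × (235 − 68) = 86.821 → 87
B = 173 + 0.1127 × (23 − 173) = 156.095 → 156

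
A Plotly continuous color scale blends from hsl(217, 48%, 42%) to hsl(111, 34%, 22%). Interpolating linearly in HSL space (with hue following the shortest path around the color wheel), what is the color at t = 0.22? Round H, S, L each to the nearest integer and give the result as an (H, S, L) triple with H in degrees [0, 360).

Hue arc: Δh = 111 − 217 = -106° (|Δh| ≤ 180, already the shorter path).
H = 217 + 0.22 × (-106) = 193.68 → 194°
S = 48 + 0.22 × (34 − 48) = 44.92 → 45%
L = 42 + 0.22 × (22 − 42) = 37.6 → 38%

(194, 45, 38)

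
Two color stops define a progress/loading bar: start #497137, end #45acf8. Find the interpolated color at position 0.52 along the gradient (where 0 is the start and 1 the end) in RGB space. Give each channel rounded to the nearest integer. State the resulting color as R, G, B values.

(71, 144, 155)

#497137 → (73, 113, 55); #45acf8 → (69, 172, 248).
R = 73 + 0.52 × (69 − 73) = 73 + 0.52 × -4 = 70.92 → 71
G = 113 + 0.52 × (172 − 113) = 113 + 0.52 × 59 = 143.68 → 144
B = 55 + 0.52 × (248 − 55) = 55 + 0.52 × 193 = 155.36 → 155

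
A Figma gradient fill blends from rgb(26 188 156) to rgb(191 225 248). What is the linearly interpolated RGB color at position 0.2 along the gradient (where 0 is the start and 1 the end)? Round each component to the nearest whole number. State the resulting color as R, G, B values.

(59, 195, 174)

R = 26 + 0.2 × (191 − 26) = 26 + 0.2 × 165 = 59 → 59
G = 188 + 0.2 × (225 − 188) = 188 + 0.2 × 37 = 195.4 → 195
B = 156 + 0.2 × (248 − 156) = 156 + 0.2 × 92 = 174.4 → 174
So the blended color is (59, 195, 174), about #3bc3ae.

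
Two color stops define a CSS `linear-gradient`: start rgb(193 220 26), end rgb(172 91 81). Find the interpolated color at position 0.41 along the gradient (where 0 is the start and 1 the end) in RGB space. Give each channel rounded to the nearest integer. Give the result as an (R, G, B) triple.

R = 193 + 0.41 × (172 − 193) = 193 + 0.41 × -21 = 184.39 → 184
G = 220 + 0.41 × (91 − 220) = 220 + 0.41 × -129 = 167.11 → 167
B = 26 + 0.41 × (81 − 26) = 26 + 0.41 × 55 = 48.55 → 49

(184, 167, 49)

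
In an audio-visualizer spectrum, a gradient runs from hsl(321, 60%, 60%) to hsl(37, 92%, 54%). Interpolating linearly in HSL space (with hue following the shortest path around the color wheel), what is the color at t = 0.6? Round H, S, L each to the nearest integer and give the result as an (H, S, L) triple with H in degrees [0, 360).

Hue: 37 − 321 = -284°, but |-284| > 180 so the shorter arc goes the other way: Δh = -284 + 360 = 76°.
H = 321 + 0.6 × (76) = 366.6 → 367 → 367 mod 360 = 7°
S = 60 + 0.6 × (92 − 60) = 79.2 → 79%
L = 60 + 0.6 × (54 − 60) = 56.4 → 56%

(7, 79, 56)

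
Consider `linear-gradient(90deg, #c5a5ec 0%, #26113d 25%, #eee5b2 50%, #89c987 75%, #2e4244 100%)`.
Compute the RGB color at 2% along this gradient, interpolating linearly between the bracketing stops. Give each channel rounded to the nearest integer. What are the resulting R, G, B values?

(184, 153, 222)

2% lies between the 0% and 25% stops, so the local fraction is t = (2 − 0)/(25 − 0) = 2/25 ≈ 0.08.
#c5a5ec → (197, 165, 236); #26113d → (38, 17, 61).
R = 197 + 0.08 × (38 − 197) = 184.28 → 184
G = 165 + 0.08 × (17 − 165) = 153.16 → 153
B = 236 + 0.08 × (61 − 236) = 222 → 222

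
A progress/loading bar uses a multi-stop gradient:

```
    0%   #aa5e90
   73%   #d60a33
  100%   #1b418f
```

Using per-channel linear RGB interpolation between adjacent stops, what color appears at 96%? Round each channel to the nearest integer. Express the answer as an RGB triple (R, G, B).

96% lies between the 73% and 100% stops, so the local fraction is t = (96 − 73)/(100 − 73) = 23/27 ≈ 0.8519.
#d60a33 → (214, 10, 51); #1b418f → (27, 65, 143).
R = 214 + 0.8519 × (27 − 214) = 54.695 → 55
G = 10 + 0.8519 × (65 − 10) = 56.855 → 57
B = 51 + 0.8519 × (143 − 51) = 129.375 → 129

(55, 57, 129)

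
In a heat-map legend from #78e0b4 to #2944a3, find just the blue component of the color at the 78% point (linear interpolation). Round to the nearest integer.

B₁ = 180 (from #78e0b4), B₂ = 163 (from #2944a3).
B = 180 + 0.78 × (163 − 180) = 166.74 → 167

167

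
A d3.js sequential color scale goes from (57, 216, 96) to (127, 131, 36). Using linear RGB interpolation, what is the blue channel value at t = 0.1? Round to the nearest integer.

B = 96 + 0.1 × (36 − 96) = 90 → 90

90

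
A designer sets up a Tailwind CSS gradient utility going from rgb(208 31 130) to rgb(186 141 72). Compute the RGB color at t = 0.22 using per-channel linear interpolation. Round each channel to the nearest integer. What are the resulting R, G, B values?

(203, 55, 117)

R = 208 + 0.22 × (186 − 208) = 208 + 0.22 × -22 = 203.16 → 203
G = 31 + 0.22 × (141 − 31) = 31 + 0.22 × 110 = 55.2 → 55
B = 130 + 0.22 × (72 − 130) = 130 + 0.22 × -58 = 117.24 → 117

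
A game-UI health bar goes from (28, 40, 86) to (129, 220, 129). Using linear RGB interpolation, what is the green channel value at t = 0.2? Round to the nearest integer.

76

G = 40 + 0.2 × (220 − 40) = 76 → 76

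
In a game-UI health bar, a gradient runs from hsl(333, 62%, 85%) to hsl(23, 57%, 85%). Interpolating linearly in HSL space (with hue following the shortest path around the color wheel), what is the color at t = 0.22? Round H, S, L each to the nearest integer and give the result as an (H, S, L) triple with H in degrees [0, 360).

(344, 61, 85)

Hue: 23 − 333 = -310°, but |-310| > 180 so the shorter arc goes the other way: Δh = -310 + 360 = 50°.
H = 333 + 0.22 × (50) = 344 → 344°
S = 62 + 0.22 × (57 − 62) = 60.9 → 61%
L = 85 + 0.22 × (85 − 85) = 85 → 85%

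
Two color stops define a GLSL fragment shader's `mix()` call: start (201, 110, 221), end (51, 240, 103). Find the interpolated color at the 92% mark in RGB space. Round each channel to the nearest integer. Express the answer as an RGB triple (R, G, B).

(63, 230, 112)

92% corresponds to t = 0.92.
R = 201 + 0.92 × (51 − 201) = 201 + 0.92 × -150 = 63 → 63
G = 110 + 0.92 × (240 − 110) = 110 + 0.92 × 130 = 229.6 → 230
B = 221 + 0.92 × (103 − 221) = 221 + 0.92 × -118 = 112.44 → 112
So the blended color is (63, 230, 112), about #3fe670.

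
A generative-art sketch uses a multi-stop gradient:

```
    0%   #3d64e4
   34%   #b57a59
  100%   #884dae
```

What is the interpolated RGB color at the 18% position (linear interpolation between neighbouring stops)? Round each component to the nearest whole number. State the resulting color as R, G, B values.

18% lies between the 0% and 34% stops, so the local fraction is t = (18 − 0)/(34 − 0) = 18/34 ≈ 0.5294.
#3d64e4 → (61, 100, 228); #b57a59 → (181, 122, 89).
R = 61 + 0.5294 × (181 − 61) = 124.528 → 125
G = 100 + 0.5294 × (122 − 100) = 111.647 → 112
B = 228 + 0.5294 × (89 − 228) = 154.413 → 154

(125, 112, 154)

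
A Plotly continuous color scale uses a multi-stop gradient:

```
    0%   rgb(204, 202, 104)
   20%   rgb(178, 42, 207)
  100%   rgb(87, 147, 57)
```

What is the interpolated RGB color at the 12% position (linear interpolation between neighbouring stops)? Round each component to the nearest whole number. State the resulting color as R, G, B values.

12% lies between the 0% and 20% stops, so the local fraction is t = (12 − 0)/(20 − 0) = 12/20 ≈ 0.6.
R = 204 + 0.6 × (178 − 204) = 188.4 → 188
G = 202 + 0.6 × (42 − 202) = 106 → 106
B = 104 + 0.6 × (207 − 104) = 165.8 → 166

(188, 106, 166)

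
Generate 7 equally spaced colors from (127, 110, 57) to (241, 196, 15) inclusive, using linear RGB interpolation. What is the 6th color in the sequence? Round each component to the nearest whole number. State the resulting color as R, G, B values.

With 7 swatches and endpoints inclusive, swatch 6 sits at t = (6 − 1)/(7 − 1) = 5/6 ≈ 0.8333.
R = 127 + 0.8333 × (241 − 127) = 221.996 → 222
G = 110 + 0.8333 × (196 − 110) = 181.664 → 182
B = 57 + 0.8333 × (15 − 57) = 22.001 → 22

(222, 182, 22)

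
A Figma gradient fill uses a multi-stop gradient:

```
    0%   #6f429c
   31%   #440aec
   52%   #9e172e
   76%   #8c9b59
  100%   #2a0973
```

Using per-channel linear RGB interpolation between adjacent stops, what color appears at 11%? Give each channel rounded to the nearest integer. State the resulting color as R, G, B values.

(96, 46, 184)

11% lies between the 0% and 31% stops, so the local fraction is t = (11 − 0)/(31 − 0) = 11/31 ≈ 0.3548.
#6f429c → (111, 66, 156); #440aec → (68, 10, 236).
R = 111 + 0.3548 × (68 − 111) = 95.744 → 96
G = 66 + 0.3548 × (10 − 66) = 46.131 → 46
B = 156 + 0.3548 × (236 − 156) = 184.384 → 184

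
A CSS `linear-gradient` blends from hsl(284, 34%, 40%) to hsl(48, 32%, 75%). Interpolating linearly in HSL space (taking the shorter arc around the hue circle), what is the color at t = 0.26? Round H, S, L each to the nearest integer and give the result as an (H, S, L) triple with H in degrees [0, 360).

(316, 33, 49)

Hue: 48 − 284 = -236°, but |-236| > 180 so the shorter arc goes the other way: Δh = -236 + 360 = 124°.
H = 284 + 0.26 × (124) = 316.24 → 316°
S = 34 + 0.26 × (32 − 34) = 33.48 → 33%
L = 40 + 0.26 × (75 − 40) = 49.1 → 49%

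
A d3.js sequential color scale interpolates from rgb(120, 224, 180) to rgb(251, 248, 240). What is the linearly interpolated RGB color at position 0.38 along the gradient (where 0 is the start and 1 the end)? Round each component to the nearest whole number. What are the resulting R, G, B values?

(170, 233, 203)

R = 120 + 0.38 × (251 − 120) = 120 + 0.38 × 131 = 169.78 → 170
G = 224 + 0.38 × (248 − 224) = 224 + 0.38 × 24 = 233.12 → 233
B = 180 + 0.38 × (240 − 180) = 180 + 0.38 × 60 = 202.8 → 203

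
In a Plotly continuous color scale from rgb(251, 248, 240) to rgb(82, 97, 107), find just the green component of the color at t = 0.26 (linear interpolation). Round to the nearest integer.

209

G = 248 + 0.26 × (97 − 248) = 208.74 → 209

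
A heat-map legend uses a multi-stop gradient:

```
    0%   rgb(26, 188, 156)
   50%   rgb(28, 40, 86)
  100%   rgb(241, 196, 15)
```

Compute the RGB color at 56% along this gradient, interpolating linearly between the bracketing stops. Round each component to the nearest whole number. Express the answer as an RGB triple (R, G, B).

(54, 59, 77)

56% lies between the 50% and 100% stops, so the local fraction is t = (56 − 50)/(100 − 50) = 6/50 ≈ 0.12.
R = 28 + 0.12 × (241 − 28) = 53.56 → 54
G = 40 + 0.12 × (196 − 40) = 58.72 → 59
B = 86 + 0.12 × (15 − 86) = 77.48 → 77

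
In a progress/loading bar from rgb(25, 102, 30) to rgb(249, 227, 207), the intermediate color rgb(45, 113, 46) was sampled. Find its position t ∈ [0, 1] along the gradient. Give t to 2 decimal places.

Invert the lerp on the R channel (largest span, 224): t = (45 − 25) / (249 − 25) = 20/224 = 0.089286.
Check on G: (113 − 102)/(227 − 102) = 0.088 ✓

0.09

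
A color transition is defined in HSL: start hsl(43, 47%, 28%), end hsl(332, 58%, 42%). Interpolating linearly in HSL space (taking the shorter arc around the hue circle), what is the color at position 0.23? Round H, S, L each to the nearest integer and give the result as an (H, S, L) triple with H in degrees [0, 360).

Hue: 332 − 43 = 289°, but |289| > 180 so the shorter arc goes the other way: Δh = 289 − 360 = -71°.
H = 43 + 0.23 × (-71) = 26.67 → 27°
S = 47 + 0.23 × (58 − 47) = 49.53 → 50%
L = 28 + 0.23 × (42 − 28) = 31.22 → 31%

(27, 50, 31)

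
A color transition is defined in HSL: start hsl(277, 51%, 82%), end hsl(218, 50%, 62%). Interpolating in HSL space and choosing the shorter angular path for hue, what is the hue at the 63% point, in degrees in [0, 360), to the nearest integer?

Hue arc: Δh = 218 − 277 = -59° (|Δh| ≤ 180, already the shorter path).
H = 277 + 0.63 × (-59) = 239.83 → 240°

240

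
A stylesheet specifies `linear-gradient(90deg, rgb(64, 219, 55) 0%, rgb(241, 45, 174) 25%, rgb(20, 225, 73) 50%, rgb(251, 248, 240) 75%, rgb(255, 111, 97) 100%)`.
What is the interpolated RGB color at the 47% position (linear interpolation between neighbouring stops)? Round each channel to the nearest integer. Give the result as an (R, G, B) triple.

(47, 203, 85)

47% lies between the 25% and 50% stops, so the local fraction is t = (47 − 25)/(50 − 25) = 22/25 ≈ 0.88.
R = 241 + 0.88 × (20 − 241) = 46.52 → 47
G = 45 + 0.88 × (225 − 45) = 203.4 → 203
B = 174 + 0.88 × (73 − 174) = 85.12 → 85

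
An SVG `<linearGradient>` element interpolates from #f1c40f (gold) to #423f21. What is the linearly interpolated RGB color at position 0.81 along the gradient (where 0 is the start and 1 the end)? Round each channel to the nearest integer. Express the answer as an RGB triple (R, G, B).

(99, 88, 30)

#f1c40f → (241, 196, 15); #423f21 → (66, 63, 33).
R = 241 + 0.81 × (66 − 241) = 241 + 0.81 × -175 = 99.25 → 99
G = 196 + 0.81 × (63 − 196) = 196 + 0.81 × -133 = 88.27 → 88
B = 15 + 0.81 × (33 − 15) = 15 + 0.81 × 18 = 29.58 → 30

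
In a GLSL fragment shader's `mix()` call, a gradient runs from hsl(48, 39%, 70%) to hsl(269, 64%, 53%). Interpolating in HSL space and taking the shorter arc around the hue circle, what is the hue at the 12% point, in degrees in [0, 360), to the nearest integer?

31

Hue: 269 − 48 = 221°, but |221| > 180 so the shorter arc goes the other way: Δh = 221 − 360 = -139°.
H = 48 + 0.12 × (-139) = 31.32 → 31°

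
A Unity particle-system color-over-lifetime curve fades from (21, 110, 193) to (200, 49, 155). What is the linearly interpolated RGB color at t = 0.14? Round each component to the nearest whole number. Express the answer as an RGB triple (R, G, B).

R = 21 + 0.14 × (200 − 21) = 21 + 0.14 × 179 = 46.06 → 46
G = 110 + 0.14 × (49 − 110) = 110 + 0.14 × -61 = 101.46 → 101
B = 193 + 0.14 × (155 − 193) = 193 + 0.14 × -38 = 187.68 → 188

(46, 101, 188)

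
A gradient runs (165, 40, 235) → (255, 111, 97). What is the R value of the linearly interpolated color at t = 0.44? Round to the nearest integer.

R = 165 + 0.44 × (255 − 165) = 204.6 → 205

205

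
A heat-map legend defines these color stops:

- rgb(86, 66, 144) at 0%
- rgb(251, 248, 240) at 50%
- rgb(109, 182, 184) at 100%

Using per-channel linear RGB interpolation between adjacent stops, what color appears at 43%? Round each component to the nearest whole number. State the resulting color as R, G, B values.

(228, 223, 227)

43% lies between the 0% and 50% stops, so the local fraction is t = (43 − 0)/(50 − 0) = 43/50 ≈ 0.86.
R = 86 + 0.86 × (251 − 86) = 227.9 → 228
G = 66 + 0.86 × (248 − 66) = 222.52 → 223
B = 144 + 0.86 × (240 − 144) = 226.56 → 227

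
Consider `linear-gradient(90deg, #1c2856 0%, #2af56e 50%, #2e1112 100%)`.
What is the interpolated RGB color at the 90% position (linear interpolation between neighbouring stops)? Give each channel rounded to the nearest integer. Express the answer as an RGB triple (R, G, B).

90% lies between the 50% and 100% stops, so the local fraction is t = (90 − 50)/(100 − 50) = 40/50 ≈ 0.8.
#2af56e → (42, 245, 110); #2e1112 → (46, 17, 18).
R = 42 + 0.8 × (46 − 42) = 45.2 → 45
G = 245 + 0.8 × (17 − 245) = 62.6 → 63
B = 110 + 0.8 × (18 − 110) = 36.4 → 36

(45, 63, 36)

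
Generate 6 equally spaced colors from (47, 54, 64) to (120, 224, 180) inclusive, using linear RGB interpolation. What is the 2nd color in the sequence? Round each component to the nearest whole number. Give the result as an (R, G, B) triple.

With 6 swatches and endpoints inclusive, swatch 2 sits at t = (2 − 1)/(6 − 1) = 1/5 ≈ 0.2.
R = 47 + 0.2 × (120 − 47) = 61.6 → 62
G = 54 + 0.2 × (224 − 54) = 88 → 88
B = 64 + 0.2 × (180 − 64) = 87.2 → 87

(62, 88, 87)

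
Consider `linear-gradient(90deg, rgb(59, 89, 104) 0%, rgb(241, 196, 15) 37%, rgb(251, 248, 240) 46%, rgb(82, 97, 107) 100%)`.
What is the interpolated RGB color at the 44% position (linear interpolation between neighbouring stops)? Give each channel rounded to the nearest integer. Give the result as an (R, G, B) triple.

(249, 236, 190)

44% lies between the 37% and 46% stops, so the local fraction is t = (44 − 37)/(46 − 37) = 7/9 ≈ 0.7778.
R = 241 + 0.7778 × (251 − 241) = 248.778 → 249
G = 196 + 0.7778 × (248 − 196) = 236.446 → 236
B = 15 + 0.7778 × (240 − 15) = 190.005 → 190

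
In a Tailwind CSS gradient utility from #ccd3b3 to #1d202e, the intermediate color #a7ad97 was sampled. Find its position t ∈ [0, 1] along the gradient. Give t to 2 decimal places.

Invert the lerp on the G channel (largest span, 179): t = (173 − 211) / (32 − 211) = -38/-179 = 0.21229.
Check on R: (167 − 204)/(29 − 204) = 0.2114 ✓

0.21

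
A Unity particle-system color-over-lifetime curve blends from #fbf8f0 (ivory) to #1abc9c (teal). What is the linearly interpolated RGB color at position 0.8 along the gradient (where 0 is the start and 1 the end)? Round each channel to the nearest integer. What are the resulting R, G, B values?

#fbf8f0 → (251, 248, 240); #1abc9c → (26, 188, 156).
R = 251 + 0.8 × (26 − 251) = 251 + 0.8 × -225 = 71 → 71
G = 248 + 0.8 × (188 − 248) = 248 + 0.8 × -60 = 200 → 200
B = 240 + 0.8 × (156 − 240) = 240 + 0.8 × -84 = 172.8 → 173
So the blended color is (71, 200, 173), about #47c8ad.

(71, 200, 173)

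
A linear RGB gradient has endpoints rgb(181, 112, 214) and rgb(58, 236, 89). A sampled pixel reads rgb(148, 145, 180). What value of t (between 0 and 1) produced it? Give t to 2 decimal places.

0.27

Invert the lerp on the B channel (largest span, 125): t = (180 − 214) / (89 − 214) = -34/-125 = 0.272.
Check on R: (148 − 181)/(58 − 181) = 0.2683 ✓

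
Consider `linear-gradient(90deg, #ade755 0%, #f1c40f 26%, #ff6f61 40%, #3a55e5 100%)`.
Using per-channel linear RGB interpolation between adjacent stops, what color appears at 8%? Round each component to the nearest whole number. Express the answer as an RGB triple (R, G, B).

(194, 220, 63)

8% lies between the 0% and 26% stops, so the local fraction is t = (8 − 0)/(26 − 0) = 8/26 ≈ 0.3077.
#ade755 → (173, 231, 85); #f1c40f → (241, 196, 15).
R = 173 + 0.3077 × (241 − 173) = 193.924 → 194
G = 231 + 0.3077 × (196 − 231) = 220.231 → 220
B = 85 + 0.3077 × (15 − 85) = 63.461 → 63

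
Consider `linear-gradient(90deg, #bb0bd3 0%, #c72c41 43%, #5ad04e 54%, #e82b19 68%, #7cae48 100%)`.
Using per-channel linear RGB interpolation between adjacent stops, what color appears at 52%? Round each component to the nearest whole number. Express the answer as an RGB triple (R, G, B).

52% lies between the 43% and 54% stops, so the local fraction is t = (52 − 43)/(54 − 43) = 9/11 ≈ 0.8182.
#c72c41 → (199, 44, 65); #5ad04e → (90, 208, 78).
R = 199 + 0.8182 × (90 − 199) = 109.816 → 110
G = 44 + 0.8182 × (208 − 44) = 178.185 → 178
B = 65 + 0.8182 × (78 − 65) = 75.637 → 76

(110, 178, 76)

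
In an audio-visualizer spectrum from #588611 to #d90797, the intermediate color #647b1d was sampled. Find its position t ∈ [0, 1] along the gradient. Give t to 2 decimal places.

Invert the lerp on the B channel (largest span, 134): t = (29 − 17) / (151 − 17) = 12/134 = 0.089552.
Check on R: (100 − 88)/(217 − 88) = 0.09302 ✓

0.09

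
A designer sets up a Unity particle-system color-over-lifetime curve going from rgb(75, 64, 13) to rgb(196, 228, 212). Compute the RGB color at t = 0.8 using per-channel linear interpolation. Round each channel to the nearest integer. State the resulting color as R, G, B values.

(172, 195, 172)

R = 75 + 0.8 × (196 − 75) = 75 + 0.8 × 121 = 171.8 → 172
G = 64 + 0.8 × (228 − 64) = 64 + 0.8 × 164 = 195.2 → 195
B = 13 + 0.8 × (212 − 13) = 13 + 0.8 × 199 = 172.2 → 172
So the blended color is (172, 195, 172), about #acc3ac.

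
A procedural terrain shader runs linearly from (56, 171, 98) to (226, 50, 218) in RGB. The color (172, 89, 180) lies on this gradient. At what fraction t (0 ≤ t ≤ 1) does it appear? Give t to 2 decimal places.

0.68

Invert the lerp on the R channel (largest span, 170): t = (172 − 56) / (226 − 56) = 116/170 = 0.68235.
Check on G: (89 − 171)/(50 − 171) = 0.6777 ✓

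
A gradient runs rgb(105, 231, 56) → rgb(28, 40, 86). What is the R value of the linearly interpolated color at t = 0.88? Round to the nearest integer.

R = 105 + 0.88 × (28 − 105) = 37.24 → 37

37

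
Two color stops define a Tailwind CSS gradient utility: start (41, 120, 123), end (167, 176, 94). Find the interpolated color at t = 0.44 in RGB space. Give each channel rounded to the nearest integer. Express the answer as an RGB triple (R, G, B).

R = 41 + 0.44 × (167 − 41) = 41 + 0.44 × 126 = 96.44 → 96
G = 120 + 0.44 × (176 − 120) = 120 + 0.44 × 56 = 144.64 → 145
B = 123 + 0.44 × (94 − 123) = 123 + 0.44 × -29 = 110.24 → 110
So the blended color is (96, 145, 110), about #60916e.

(96, 145, 110)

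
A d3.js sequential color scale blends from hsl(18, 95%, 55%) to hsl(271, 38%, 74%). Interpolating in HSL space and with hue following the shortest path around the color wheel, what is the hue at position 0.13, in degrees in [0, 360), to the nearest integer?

4

Hue: 271 − 18 = 253°, but |253| > 180 so the shorter arc goes the other way: Δh = 253 − 360 = -107°.
H = 18 + 0.13 × (-107) = 4.09 → 4°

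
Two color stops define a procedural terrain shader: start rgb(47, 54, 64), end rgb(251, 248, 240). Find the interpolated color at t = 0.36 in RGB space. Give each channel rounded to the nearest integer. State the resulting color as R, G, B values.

(120, 124, 127)

R = 47 + 0.36 × (251 − 47) = 47 + 0.36 × 204 = 120.44 → 120
G = 54 + 0.36 × (248 − 54) = 54 + 0.36 × 194 = 123.84 → 124
B = 64 + 0.36 × (240 − 64) = 64 + 0.36 × 176 = 127.36 → 127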